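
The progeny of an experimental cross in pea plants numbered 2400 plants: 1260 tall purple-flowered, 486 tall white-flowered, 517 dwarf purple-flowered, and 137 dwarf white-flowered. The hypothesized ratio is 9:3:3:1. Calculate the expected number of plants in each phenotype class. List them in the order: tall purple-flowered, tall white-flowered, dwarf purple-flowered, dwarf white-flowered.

Expected counts for N = 2400 under a 9:3:3:1 ratio (total parts = 16):
  tall purple-flowered: 2400 × 9/16 = 1350
  tall white-flowered: 2400 × 3/16 = 450
  dwarf purple-flowered: 2400 × 3/16 = 450
  dwarf white-flowered: 2400 × 1/16 = 150

1350, 450, 450, 150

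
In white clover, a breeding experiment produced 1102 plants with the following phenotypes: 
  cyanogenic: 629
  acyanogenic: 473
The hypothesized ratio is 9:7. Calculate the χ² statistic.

0.307

Expected counts for N = 1102 under a 9:7 ratio (total parts = 16):
  cyanogenic: 1102 × 9/16 = 619.875
  acyanogenic: 1102 × 7/16 = 482.125
χ² = Σ (O − E)² / E
  cyanogenic: (629 − 619.875)² / 619.875 = 0.1343
  acyanogenic: (473 − 482.125)² / 482.125 = 0.1727
χ² = 0.1343 + 0.1727 = 0.307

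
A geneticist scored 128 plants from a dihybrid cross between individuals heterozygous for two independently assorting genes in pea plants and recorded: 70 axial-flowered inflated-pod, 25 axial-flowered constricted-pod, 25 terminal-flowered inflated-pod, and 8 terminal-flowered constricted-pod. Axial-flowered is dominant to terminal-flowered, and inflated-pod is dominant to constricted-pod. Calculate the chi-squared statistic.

0.139

A dihybrid F₂ with independent assortment and complete dominance at both loci gives a 9:3:3:1 phenotypic ratio.
Expected counts for N = 128 under a 9:3:3:1 ratio (total parts = 16):
  axial-flowered inflated-pod: 128 × 9/16 = 72
  axial-flowered constricted-pod: 128 × 3/16 = 24
  terminal-flowered inflated-pod: 128 × 3/16 = 24
  terminal-flowered constricted-pod: 128 × 1/16 = 8
χ² = Σ (O − E)² / E
  axial-flowered inflated-pod: (70 − 72)² / 72 = 0.0556
  axial-flowered constricted-pod: (25 − 24)² / 24 = 0.0417
  terminal-flowered inflated-pod: (25 − 24)² / 24 = 0.0417
  terminal-flowered constricted-pod: (8 − 8)² / 8 = 0.0000
χ² = 0.0556 + 0.0417 + 0.0417 + 0.0000 = 0.139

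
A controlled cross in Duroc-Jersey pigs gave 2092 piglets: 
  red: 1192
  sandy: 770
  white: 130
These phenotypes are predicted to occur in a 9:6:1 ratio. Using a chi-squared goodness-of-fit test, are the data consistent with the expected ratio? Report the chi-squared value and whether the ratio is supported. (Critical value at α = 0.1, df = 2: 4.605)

0.470; consistent

Under the 9:6:1 hypothesis (Σ ratio = 16, N = 2092):
  red: 2092 × 9/16 = 1176.75
  sandy: 2092 × 6/16 = 784.5
  white: 2092 × 1/16 = 130.75
χ² = Σ (O − E)² / E
  red: (1192 − 1176.75)² / 1176.75 = 0.1976
  sandy: (770 − 784.5)² / 784.5 = 0.2680
  white: (130 − 130.75)² / 130.75 = 0.0043
χ² = 0.1976 + 0.2680 + 0.0043 = 0.4699 ≈ 0.470
Degrees of freedom = 3 − 1 = 2; critical value at α = 0.1 is 4.605.
Since 0.470 < 4.605, we fail to reject the null hypothesis — the data are consistent with the 9:6:1 ratio.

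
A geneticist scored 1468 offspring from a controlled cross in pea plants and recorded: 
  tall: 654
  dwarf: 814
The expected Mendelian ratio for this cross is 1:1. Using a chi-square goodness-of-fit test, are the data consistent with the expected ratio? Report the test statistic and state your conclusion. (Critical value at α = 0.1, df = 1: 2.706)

17.439; not consistent

Total ratio parts = 2. Expected numbers out of 1468:
  tall: 1468 × 1/2 = 734
  dwarf: 1468 × 1/2 = 734
χ² = Σ (O − E)² / E
  tall: (654 − 734)² / 734 = 8.7193
  dwarf: (814 − 734)² / 734 = 8.7193
χ² = 8.7193 + 8.7193 = 17.4386 ≈ 17.439
Degrees of freedom = 2 − 1 = 1; critical value at α = 0.1 is 2.706.
Since 17.439 > 2.706, we reject the null hypothesis — the data do not fit the 1:1 ratio.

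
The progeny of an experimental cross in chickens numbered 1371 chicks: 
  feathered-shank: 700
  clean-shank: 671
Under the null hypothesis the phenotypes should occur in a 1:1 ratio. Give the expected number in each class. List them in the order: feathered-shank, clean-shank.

685.5, 685.5

Expected counts for N = 1371 under a 1:1 ratio (total parts = 2):
  feathered-shank: 1371 × 1/2 = 685.5
  clean-shank: 1371 × 1/2 = 685.5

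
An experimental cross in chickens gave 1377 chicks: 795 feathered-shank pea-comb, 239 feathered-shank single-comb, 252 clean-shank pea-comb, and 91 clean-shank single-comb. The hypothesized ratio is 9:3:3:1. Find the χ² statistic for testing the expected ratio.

2.397

The 9:3:3:1 ratio has 16 parts, so with N = 1377 the expected counts are:
  feathered-shank pea-comb: 1377 × 9/16 = 774.5625
  feathered-shank single-comb: 1377 × 3/16 = 258.1875
  clean-shank pea-comb: 1377 × 3/16 = 258.1875
  clean-shank single-comb: 1377 × 1/16 = 86.0625
χ² = Σ (O − E)² / E
  feathered-shank pea-comb: (795 − 774.5625)² / 774.5625 = 0.5393
  feathered-shank single-comb: (239 − 258.1875)² / 258.1875 = 1.4259
  clean-shank pea-comb: (252 − 258.1875)² / 258.1875 = 0.1483
  clean-shank single-comb: (91 − 86.0625)² / 86.0625 = 0.2833
χ² = 0.5393 + 1.4259 + 0.1483 + 0.2833 = 2.3968 ≈ 2.397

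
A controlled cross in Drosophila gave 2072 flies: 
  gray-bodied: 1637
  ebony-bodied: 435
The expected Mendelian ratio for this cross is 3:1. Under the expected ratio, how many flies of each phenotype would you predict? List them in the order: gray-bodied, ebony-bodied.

1554, 518

The 3:1 ratio has 4 parts, so with N = 2072 the expected counts are:
  gray-bodied: 2072 × 3/4 = 1554
  ebony-bodied: 2072 × 1/4 = 518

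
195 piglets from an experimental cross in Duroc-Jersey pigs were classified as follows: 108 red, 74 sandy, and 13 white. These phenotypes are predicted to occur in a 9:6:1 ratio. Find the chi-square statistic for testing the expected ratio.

Total ratio parts = 16. Expected numbers out of 195:
  red: 195 × 9/16 = 109.6875
  sandy: 195 × 6/16 = 73.125
  white: 195 × 1/16 = 12.1875
χ² = Σ (O − E)² / E
  red: (108 − 109.6875)² / 109.6875 = 0.0260
  sandy: (74 − 73.125)² / 73.125 = 0.0105
  white: (13 − 12.1875)² / 12.1875 = 0.0542
χ² = 0.0260 + 0.0105 + 0.0542 = 0.0907 ≈ 0.091

0.091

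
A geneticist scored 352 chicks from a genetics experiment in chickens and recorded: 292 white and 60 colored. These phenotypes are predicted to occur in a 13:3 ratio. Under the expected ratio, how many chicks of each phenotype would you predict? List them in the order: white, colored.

286, 66

The 13:3 ratio has 16 parts, so with N = 352 the expected counts are:
  white: 352 × 13/16 = 286
  colored: 352 × 3/16 = 66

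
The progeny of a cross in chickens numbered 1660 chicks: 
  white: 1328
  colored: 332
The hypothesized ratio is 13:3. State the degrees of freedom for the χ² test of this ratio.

A goodness-of-fit test with 2 phenotype classes has df = 2 − 1 = 1.

1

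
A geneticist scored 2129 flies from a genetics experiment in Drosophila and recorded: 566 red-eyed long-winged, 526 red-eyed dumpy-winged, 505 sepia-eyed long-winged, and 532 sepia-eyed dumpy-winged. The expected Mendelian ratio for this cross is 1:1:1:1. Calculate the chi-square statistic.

Total ratio parts = 4. Expected numbers out of 2129:
  red-eyed long-winged: 2129 × 1/4 = 532.25
  red-eyed dumpy-winged: 2129 × 1/4 = 532.25
  sepia-eyed long-winged: 2129 × 1/4 = 532.25
  sepia-eyed dumpy-winged: 2129 × 1/4 = 532.25
χ² = Σ (O − E)² / E
  red-eyed long-winged: (566 − 532.25)² / 532.25 = 2.1401
  red-eyed dumpy-winged: (526 − 532.25)² / 532.25 = 0.0734
  sepia-eyed long-winged: (505 − 532.25)² / 532.25 = 1.3951
  sepia-eyed dumpy-winged: (532 − 532.25)² / 532.25 = 0.0001
χ² = 2.1401 + 0.0734 + 1.3951 + 0.0001 = 3.6087 ≈ 3.609

3.609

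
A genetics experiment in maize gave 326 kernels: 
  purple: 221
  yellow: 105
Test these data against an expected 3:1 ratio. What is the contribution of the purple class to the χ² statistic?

Total ratio parts = 4. Expected numbers out of 326:
  purple: 326 × 3/4 = 244.5
  yellow: 326 × 1/4 = 81.5
Contribution of purple: (221 − 244.5)² / 244.5 = 2.2587

2.259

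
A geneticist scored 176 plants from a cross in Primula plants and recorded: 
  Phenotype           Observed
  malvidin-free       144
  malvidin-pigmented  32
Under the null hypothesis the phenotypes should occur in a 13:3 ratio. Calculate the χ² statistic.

Under the 13:3 hypothesis (Σ ratio = 16, N = 176):
  malvidin-free: 176 × 13/16 = 143
  malvidin-pigmented: 176 × 3/16 = 33
χ² = Σ (O − E)² / E
  malvidin-free: (144 − 143)² / 143 = 0.0070
  malvidin-pigmented: (32 − 33)² / 33 = 0.0303
χ² = 0.0070 + 0.0303 = 0.0373 ≈ 0.037

0.037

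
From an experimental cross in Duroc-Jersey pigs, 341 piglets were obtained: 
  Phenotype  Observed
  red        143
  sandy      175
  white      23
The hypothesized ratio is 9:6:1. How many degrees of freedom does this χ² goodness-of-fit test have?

A goodness-of-fit test with 3 phenotype classes has df = 3 − 1 = 2.

2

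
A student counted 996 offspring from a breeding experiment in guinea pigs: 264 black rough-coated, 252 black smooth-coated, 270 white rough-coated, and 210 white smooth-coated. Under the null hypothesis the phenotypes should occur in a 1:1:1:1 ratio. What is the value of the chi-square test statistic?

Expected counts for N = 996 under a 1:1:1:1 ratio (total parts = 4):
  black rough-coated: 996 × 1/4 = 249
  black smooth-coated: 996 × 1/4 = 249
  white rough-coated: 996 × 1/4 = 249
  white smooth-coated: 996 × 1/4 = 249
χ² = Σ (O − E)² / E
  black rough-coated: (264 − 249)² / 249 = 0.9036
  black smooth-coated: (252 − 249)² / 249 = 0.0361
  white rough-coated: (270 − 249)² / 249 = 1.7711
  white smooth-coated: (210 − 249)² / 249 = 6.1084
χ² = 0.9036 + 0.0361 + 1.7711 + 6.1084 = 8.8192 ≈ 8.819

8.819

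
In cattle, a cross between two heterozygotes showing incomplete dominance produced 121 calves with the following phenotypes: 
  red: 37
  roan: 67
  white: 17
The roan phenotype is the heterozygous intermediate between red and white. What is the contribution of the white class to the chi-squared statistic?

With incomplete dominance, a heterozygote × heterozygote cross gives a 1:2:1 phenotypic ratio.
Expected counts for N = 121 under a 1:2:1 ratio (total parts = 4):
  red: 121 × 1/4 = 30.25
  roan: 121 × 2/4 = 60.5
  white: 121 × 1/4 = 30.25
Contribution of white: (17 − 30.25)² / 30.25 = 5.8037

5.804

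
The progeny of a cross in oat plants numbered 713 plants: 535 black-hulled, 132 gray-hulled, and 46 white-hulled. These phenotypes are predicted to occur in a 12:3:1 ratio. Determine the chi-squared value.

Total ratio parts = 16. Expected numbers out of 713:
  black-hulled: 713 × 12/16 = 534.75
  gray-hulled: 713 × 3/16 = 133.6875
  white-hulled: 713 × 1/16 = 44.5625
χ² = Σ (O − E)² / E
  black-hulled: (535 − 534.75)² / 534.75 = 0.0001
  gray-hulled: (132 − 133.6875)² / 133.6875 = 0.0213
  white-hulled: (46 − 44.5625)² / 44.5625 = 0.0464
χ² = 0.0001 + 0.0213 + 0.0464 = 0.0678 ≈ 0.068

0.068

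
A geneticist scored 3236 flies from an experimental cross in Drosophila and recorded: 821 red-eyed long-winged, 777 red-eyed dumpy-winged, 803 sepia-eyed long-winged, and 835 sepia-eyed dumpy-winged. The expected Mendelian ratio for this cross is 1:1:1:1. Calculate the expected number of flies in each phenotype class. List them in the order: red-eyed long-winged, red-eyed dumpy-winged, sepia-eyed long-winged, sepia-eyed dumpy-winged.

Expected counts for N = 3236 under a 1:1:1:1 ratio (total parts = 4):
  red-eyed long-winged: 3236 × 1/4 = 809
  red-eyed dumpy-winged: 3236 × 1/4 = 809
  sepia-eyed long-winged: 3236 × 1/4 = 809
  sepia-eyed dumpy-winged: 3236 × 1/4 = 809

809, 809, 809, 809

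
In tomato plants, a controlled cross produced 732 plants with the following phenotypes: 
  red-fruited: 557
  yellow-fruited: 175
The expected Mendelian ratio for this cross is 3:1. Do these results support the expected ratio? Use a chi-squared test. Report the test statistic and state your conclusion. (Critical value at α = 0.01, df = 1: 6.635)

The 3:1 ratio has 4 parts, so with N = 732 the expected counts are:
  red-fruited: 732 × 3/4 = 549
  yellow-fruited: 732 × 1/4 = 183
χ² = Σ (O − E)² / E
  red-fruited: (557 − 549)² / 549 = 0.1166
  yellow-fruited: (175 − 183)² / 183 = 0.3497
χ² = 0.1166 + 0.3497 = 0.4663 ≈ 0.466
Degrees of freedom = 2 − 1 = 1; critical value at α = 0.01 is 6.635.
Since 0.466 < 6.635, we fail to reject the null hypothesis — the data are consistent with the 3:1 ratio.

0.466; consistent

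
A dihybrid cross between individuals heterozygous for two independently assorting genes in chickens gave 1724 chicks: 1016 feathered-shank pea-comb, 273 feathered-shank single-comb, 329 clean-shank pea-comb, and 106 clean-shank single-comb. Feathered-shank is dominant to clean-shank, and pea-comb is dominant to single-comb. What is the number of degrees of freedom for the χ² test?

3

A dihybrid F₂ with independent assortment and complete dominance at both loci gives a 9:3:3:1 phenotypic ratio.
A goodness-of-fit test with 4 phenotype classes has df = 4 − 1 = 3.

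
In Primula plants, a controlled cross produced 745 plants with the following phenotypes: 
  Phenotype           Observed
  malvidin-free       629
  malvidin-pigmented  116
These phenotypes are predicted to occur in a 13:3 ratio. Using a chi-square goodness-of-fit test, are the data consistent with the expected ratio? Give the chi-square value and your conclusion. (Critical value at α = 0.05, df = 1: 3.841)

Total ratio parts = 16. Expected numbers out of 745:
  malvidin-free: 745 × 13/16 = 605.3125
  malvidin-pigmented: 745 × 3/16 = 139.6875
χ² = Σ (O − E)² / E
  malvidin-free: (629 − 605.3125)² / 605.3125 = 0.9270
  malvidin-pigmented: (116 − 139.6875)² / 139.6875 = 4.0168
χ² = 0.9270 + 4.0168 = 4.9438 ≈ 4.944
Degrees of freedom = 2 − 1 = 1; critical value at α = 0.05 is 3.841.
Since 4.944 > 3.841, we reject the null hypothesis — the data do not fit the 13:3 ratio.

4.944; not consistent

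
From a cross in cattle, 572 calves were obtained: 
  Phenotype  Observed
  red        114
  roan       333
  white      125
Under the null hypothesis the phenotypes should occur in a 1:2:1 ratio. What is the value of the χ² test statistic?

The 1:2:1 ratio has 4 parts, so with N = 572 the expected counts are:
  red: 572 × 1/4 = 143
  roan: 572 × 2/4 = 286
  white: 572 × 1/4 = 143
χ² = Σ (O − E)² / E
  red: (114 − 143)² / 143 = 5.8811
  roan: (333 − 286)² / 286 = 7.7238
  white: (125 − 143)² / 143 = 2.2657
χ² = 5.8811 + 7.7238 + 2.2657 = 15.8706 ≈ 15.871

15.871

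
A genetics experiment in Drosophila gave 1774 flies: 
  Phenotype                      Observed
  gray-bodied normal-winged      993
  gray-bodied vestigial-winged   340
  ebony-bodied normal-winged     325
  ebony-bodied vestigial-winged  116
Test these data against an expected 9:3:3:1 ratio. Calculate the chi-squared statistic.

The 9:3:3:1 ratio has 16 parts, so with N = 1774 the expected counts are:
  gray-bodied normal-winged: 1774 × 9/16 = 997.875
  gray-bodied vestigial-winged: 1774 × 3/16 = 332.625
  ebony-bodied normal-winged: 1774 × 3/16 = 332.625
  ebony-bodied vestigial-winged: 1774 × 1/16 = 110.875
χ² = Σ (O − E)² / E
  gray-bodied normal-winged: (993 − 997.875)² / 997.875 = 0.0238
  gray-bodied vestigial-winged: (340 − 332.625)² / 332.625 = 0.1635
  ebony-bodied normal-winged: (325 − 332.625)² / 332.625 = 0.1748
  ebony-bodied vestigial-winged: (116 − 110.875)² / 110.875 = 0.2369
χ² = 0.0238 + 0.1635 + 0.1748 + 0.2369 = 0.599

0.599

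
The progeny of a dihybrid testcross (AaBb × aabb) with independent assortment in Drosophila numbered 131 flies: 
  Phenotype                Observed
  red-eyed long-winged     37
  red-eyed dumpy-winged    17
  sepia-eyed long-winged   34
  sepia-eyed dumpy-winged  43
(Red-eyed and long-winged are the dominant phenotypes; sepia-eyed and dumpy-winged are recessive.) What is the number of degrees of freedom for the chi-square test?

3

A dihybrid testcross with independent assortment gives a 1:1:1:1 ratio.
A goodness-of-fit test with 4 phenotype classes has df = 4 − 1 = 3.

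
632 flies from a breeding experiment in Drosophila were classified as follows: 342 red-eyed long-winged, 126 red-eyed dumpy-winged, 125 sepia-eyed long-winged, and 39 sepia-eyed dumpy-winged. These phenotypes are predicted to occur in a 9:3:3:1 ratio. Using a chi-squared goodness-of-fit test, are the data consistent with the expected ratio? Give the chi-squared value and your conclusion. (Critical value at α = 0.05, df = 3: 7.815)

1.350; consistent

Total ratio parts = 16. Expected numbers out of 632:
  red-eyed long-winged: 632 × 9/16 = 355.5
  red-eyed dumpy-winged: 632 × 3/16 = 118.5
  sepia-eyed long-winged: 632 × 3/16 = 118.5
  sepia-eyed dumpy-winged: 632 × 1/16 = 39.5
χ² = Σ (O − E)² / E
  red-eyed long-winged: (342 − 355.5)² / 355.5 = 0.5127
  red-eyed dumpy-winged: (126 − 118.5)² / 118.5 = 0.4747
  sepia-eyed long-winged: (125 − 118.5)² / 118.5 = 0.3565
  sepia-eyed dumpy-winged: (39 − 39.5)² / 39.5 = 0.0063
χ² = 0.5127 + 0.4747 + 0.3565 + 0.0063 = 1.3502 ≈ 1.350
Degrees of freedom = 4 − 1 = 3; critical value at α = 0.05 is 7.815.
Since 1.350 < 7.815, we fail to reject the null hypothesis — the data are consistent with the 9:3:3:1 ratio.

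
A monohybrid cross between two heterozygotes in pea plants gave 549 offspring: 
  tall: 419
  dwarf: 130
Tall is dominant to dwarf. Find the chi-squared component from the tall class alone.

0.128

For a monohybrid cross between heterozygotes with complete dominance, the expected phenotypic ratio is 3:1.
The 3:1 ratio has 4 parts, so with N = 549 the expected counts are:
  tall: 549 × 3/4 = 411.75
  dwarf: 549 × 1/4 = 137.25
Contribution of tall: (419 − 411.75)² / 411.75 = 0.1277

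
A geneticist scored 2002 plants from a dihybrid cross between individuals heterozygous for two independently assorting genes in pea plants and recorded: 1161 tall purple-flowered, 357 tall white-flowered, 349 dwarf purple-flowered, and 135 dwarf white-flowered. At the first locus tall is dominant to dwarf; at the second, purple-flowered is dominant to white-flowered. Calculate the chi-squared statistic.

4.612

A dihybrid F₂ with independent assortment and complete dominance at both loci gives a 9:3:3:1 phenotypic ratio.
The 9:3:3:1 ratio has 16 parts, so with N = 2002 the expected counts are:
  tall purple-flowered: 2002 × 9/16 = 1126.125
  tall white-flowered: 2002 × 3/16 = 375.375
  dwarf purple-flowered: 2002 × 3/16 = 375.375
  dwarf white-flowered: 2002 × 1/16 = 125.125
χ² = Σ (O − E)² / E
  tall purple-flowered: (1161 − 1126.125)² / 1126.125 = 1.0800
  tall white-flowered: (357 − 375.375)² / 375.375 = 0.8995
  dwarf purple-flowered: (349 − 375.375)² / 375.375 = 1.8532
  dwarf white-flowered: (135 − 125.125)² / 125.125 = 0.7793
χ² = 1.0800 + 0.8995 + 1.8532 + 0.7793 = 4.612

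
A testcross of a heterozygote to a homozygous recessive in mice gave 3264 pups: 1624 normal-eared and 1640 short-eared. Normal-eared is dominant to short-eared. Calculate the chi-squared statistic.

A testcross of a heterozygote (Aa × aa) gives a 1:1 phenotypic ratio.
Total ratio parts = 2. Expected numbers out of 3264:
  normal-eared: 3264 × 1/2 = 1632
  short-eared: 3264 × 1/2 = 1632
χ² = Σ (O − E)² / E
  normal-eared: (1624 − 1632)² / 1632 = 0.0392
  short-eared: (1640 − 1632)² / 1632 = 0.0392
χ² = 0.0392 + 0.0392 = 0.0784 ≈ 0.078

0.078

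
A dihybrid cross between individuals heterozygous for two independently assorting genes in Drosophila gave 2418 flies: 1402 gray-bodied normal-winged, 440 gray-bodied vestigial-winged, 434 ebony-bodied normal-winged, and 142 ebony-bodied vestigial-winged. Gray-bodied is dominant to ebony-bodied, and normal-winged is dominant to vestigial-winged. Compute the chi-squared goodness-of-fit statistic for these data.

3.063

A dihybrid F₂ with independent assortment and complete dominance at both loci gives a 9:3:3:1 phenotypic ratio.
Total ratio parts = 16. Expected numbers out of 2418:
  gray-bodied normal-winged: 2418 × 9/16 = 1360.125
  gray-bodied vestigial-winged: 2418 × 3/16 = 453.375
  ebony-bodied normal-winged: 2418 × 3/16 = 453.375
  ebony-bodied vestigial-winged: 2418 × 1/16 = 151.125
χ² = Σ (O − E)² / E
  gray-bodied normal-winged: (1402 − 1360.125)² / 1360.125 = 1.2892
  gray-bodied vestigial-winged: (440 − 453.375)² / 453.375 = 0.3946
  ebony-bodied normal-winged: (434 − 453.375)² / 453.375 = 0.8280
  ebony-bodied vestigial-winged: (142 − 151.125)² / 151.125 = 0.5510
χ² = 1.2892 + 0.3946 + 0.8280 + 0.5510 = 3.0628 ≈ 3.063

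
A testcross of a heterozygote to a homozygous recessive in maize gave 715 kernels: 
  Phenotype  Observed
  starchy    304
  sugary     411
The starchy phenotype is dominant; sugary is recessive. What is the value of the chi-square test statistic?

A testcross of a heterozygote (Aa × aa) gives a 1:1 phenotypic ratio.
Under the 1:1 hypothesis (Σ ratio = 2, N = 715):
  starchy: 715 × 1/2 = 357.5
  sugary: 715 × 1/2 = 357.5
χ² = Σ (O − E)² / E
  starchy: (304 − 357.5)² / 357.5 = 8.0063
  sugary: (411 − 357.5)² / 357.5 = 8.0063
χ² = 8.0063 + 8.0063 = 16.0126 ≈ 16.013

16.013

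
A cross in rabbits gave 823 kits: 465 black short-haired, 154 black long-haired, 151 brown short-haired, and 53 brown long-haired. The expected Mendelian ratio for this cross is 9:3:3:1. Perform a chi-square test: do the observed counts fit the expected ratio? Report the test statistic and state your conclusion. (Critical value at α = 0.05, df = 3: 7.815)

Under the 9:3:3:1 hypothesis (Σ ratio = 16, N = 823):
  black short-haired: 823 × 9/16 = 462.9375
  black long-haired: 823 × 3/16 = 154.3125
  brown short-haired: 823 × 3/16 = 154.3125
  brown long-haired: 823 × 1/16 = 51.4375
χ² = Σ (O − E)² / E
  black short-haired: (465 − 462.9375)² / 462.9375 = 0.0092
  black long-haired: (154 − 154.3125)² / 154.3125 = 0.0006
  brown short-haired: (151 − 154.3125)² / 154.3125 = 0.0711
  brown long-haired: (53 − 51.4375)² / 51.4375 = 0.0475
χ² = 0.0092 + 0.0006 + 0.0711 + 0.0475 = 0.1284 ≈ 0.128
Degrees of freedom = 4 − 1 = 3; critical value at α = 0.05 is 7.815.
Since 0.128 < 7.815, we fail to reject the null hypothesis — the data are consistent with the 9:3:3:1 ratio.

0.128; consistent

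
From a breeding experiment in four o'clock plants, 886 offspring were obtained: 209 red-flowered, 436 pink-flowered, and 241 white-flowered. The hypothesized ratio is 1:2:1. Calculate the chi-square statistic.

The 1:2:1 ratio has 4 parts, so with N = 886 the expected counts are:
  red-flowered: 886 × 1/4 = 221.5
  pink-flowered: 886 × 2/4 = 443
  white-flowered: 886 × 1/4 = 221.5
χ² = Σ (O − E)² / E
  red-flowered: (209 − 221.5)² / 221.5 = 0.7054
  pink-flowered: (436 − 443)² / 443 = 0.1106
  white-flowered: (241 − 221.5)² / 221.5 = 1.7167
χ² = 0.7054 + 0.1106 + 1.7167 = 2.5327 ≈ 2.533

2.533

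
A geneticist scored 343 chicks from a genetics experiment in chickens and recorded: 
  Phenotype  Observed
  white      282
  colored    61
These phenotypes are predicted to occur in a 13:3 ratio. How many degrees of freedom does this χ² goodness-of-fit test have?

A goodness-of-fit test with 2 phenotype classes has df = 2 − 1 = 1.

1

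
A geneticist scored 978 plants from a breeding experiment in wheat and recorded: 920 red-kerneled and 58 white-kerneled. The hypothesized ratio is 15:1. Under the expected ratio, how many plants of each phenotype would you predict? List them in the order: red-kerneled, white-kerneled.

Expected counts for N = 978 under a 15:1 ratio (total parts = 16):
  red-kerneled: 978 × 15/16 = 916.875
  white-kerneled: 978 × 1/16 = 61.125

916.875, 61.125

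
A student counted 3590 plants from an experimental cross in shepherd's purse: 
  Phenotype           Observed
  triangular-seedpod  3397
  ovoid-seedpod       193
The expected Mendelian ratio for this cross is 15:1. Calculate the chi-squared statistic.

Under the 15:1 hypothesis (Σ ratio = 16, N = 3590):
  triangular-seedpod: 3590 × 15/16 = 3365.625
  ovoid-seedpod: 3590 × 1/16 = 224.375
χ² = Σ (O − E)² / E
  triangular-seedpod: (3397 − 3365.625)² / 3365.625 = 0.2925
  ovoid-seedpod: (193 − 224.375)² / 224.375 = 4.3873
χ² = 0.2925 + 4.3873 = 4.6798 ≈ 4.680

4.680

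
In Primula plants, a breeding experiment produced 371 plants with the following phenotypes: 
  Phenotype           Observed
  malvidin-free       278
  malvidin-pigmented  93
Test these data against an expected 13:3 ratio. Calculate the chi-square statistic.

9.719

Under the 13:3 hypothesis (Σ ratio = 16, N = 371):
  malvidin-free: 371 × 13/16 = 301.4375
  malvidin-pigmented: 371 × 3/16 = 69.5625
χ² = Σ (O − E)² / E
  malvidin-free: (278 − 301.4375)² / 301.4375 = 1.8223
  malvidin-pigmented: (93 − 69.5625)² / 69.5625 = 7.8967
χ² = 1.8223 + 7.8967 = 9.719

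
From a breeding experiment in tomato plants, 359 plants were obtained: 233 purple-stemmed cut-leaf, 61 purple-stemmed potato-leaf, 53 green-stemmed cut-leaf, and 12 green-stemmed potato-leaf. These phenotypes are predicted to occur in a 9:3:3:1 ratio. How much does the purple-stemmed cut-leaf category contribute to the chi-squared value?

Total ratio parts = 16. Expected numbers out of 359:
  purple-stemmed cut-leaf: 359 × 9/16 = 201.9375
  purple-stemmed potato-leaf: 359 × 3/16 = 67.3125
  green-stemmed cut-leaf: 359 × 3/16 = 67.3125
  green-stemmed potato-leaf: 359 × 1/16 = 22.4375
Contribution of purple-stemmed cut-leaf: (233 − 201.9375)² / 201.9375 = 4.7781

4.778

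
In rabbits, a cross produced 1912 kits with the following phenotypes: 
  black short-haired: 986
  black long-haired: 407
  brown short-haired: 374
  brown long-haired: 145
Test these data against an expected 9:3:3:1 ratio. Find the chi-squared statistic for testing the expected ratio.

20.121

Total ratio parts = 16. Expected numbers out of 1912:
  black short-haired: 1912 × 9/16 = 1075.5
  black long-haired: 1912 × 3/16 = 358.5
  brown short-haired: 1912 × 3/16 = 358.5
  brown long-haired: 1912 × 1/16 = 119.5
χ² = Σ (O − E)² / E
  black short-haired: (986 − 1075.5)² / 1075.5 = 7.4479
  black long-haired: (407 − 358.5)² / 358.5 = 6.5614
  brown short-haired: (374 − 358.5)² / 358.5 = 0.6702
  brown long-haired: (145 − 119.5)² / 119.5 = 5.4414
χ² = 7.4479 + 6.5614 + 0.6702 + 5.4414 = 20.1209 ≈ 20.121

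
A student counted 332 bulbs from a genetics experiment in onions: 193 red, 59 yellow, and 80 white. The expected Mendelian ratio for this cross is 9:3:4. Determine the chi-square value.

The 9:3:4 ratio has 16 parts, so with N = 332 the expected counts are:
  red: 332 × 9/16 = 186.75
  yellow: 332 × 3/16 = 62.25
  white: 332 × 4/16 = 83
χ² = Σ (O − E)² / E
  red: (193 − 186.75)² / 186.75 = 0.2092
  yellow: (59 − 62.25)² / 62.25 = 0.1697
  white: (80 − 83)² / 83 = 0.1084
χ² = 0.2092 + 0.1697 + 0.1084 = 0.4873 ≈ 0.487

0.487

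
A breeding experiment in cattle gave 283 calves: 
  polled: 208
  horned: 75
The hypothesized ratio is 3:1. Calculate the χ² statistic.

Expected counts for N = 283 under a 3:1 ratio (total parts = 4):
  polled: 283 × 3/4 = 212.25
  horned: 283 × 1/4 = 70.75
χ² = Σ (O − E)² / E
  polled: (208 − 212.25)² / 212.25 = 0.0851
  horned: (75 − 70.75)² / 70.75 = 0.2553
χ² = 0.0851 + 0.2553 = 0.3404 ≈ 0.340

0.340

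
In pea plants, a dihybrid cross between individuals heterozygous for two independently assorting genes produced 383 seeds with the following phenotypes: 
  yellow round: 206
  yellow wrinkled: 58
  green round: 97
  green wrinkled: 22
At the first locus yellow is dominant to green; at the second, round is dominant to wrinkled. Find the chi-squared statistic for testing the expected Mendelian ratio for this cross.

12.061

A dihybrid F₂ with independent assortment and complete dominance at both loci gives a 9:3:3:1 phenotypic ratio.
Total ratio parts = 16. Expected numbers out of 383:
  yellow round: 383 × 9/16 = 215.4375
  yellow wrinkled: 383 × 3/16 = 71.8125
  green round: 383 × 3/16 = 71.8125
  green wrinkled: 383 × 1/16 = 23.9375
χ² = Σ (O − E)² / E
  yellow round: (206 − 215.4375)² / 215.4375 = 0.4134
  yellow wrinkled: (58 − 71.8125)² / 71.8125 = 2.6567
  green round: (97 − 71.8125)² / 71.8125 = 8.8343
  green wrinkled: (22 − 23.9375)² / 23.9375 = 0.1568
χ² = 0.4134 + 2.6567 + 8.8343 + 0.1568 = 12.0612 ≈ 12.061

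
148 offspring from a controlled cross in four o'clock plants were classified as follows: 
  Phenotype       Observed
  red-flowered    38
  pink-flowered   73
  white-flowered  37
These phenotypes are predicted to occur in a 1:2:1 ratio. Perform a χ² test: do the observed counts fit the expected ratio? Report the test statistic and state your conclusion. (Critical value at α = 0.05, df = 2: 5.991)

0.041; consistent

Under the 1:2:1 hypothesis (Σ ratio = 4, N = 148):
  red-flowered: 148 × 1/4 = 37
  pink-flowered: 148 × 2/4 = 74
  white-flowered: 148 × 1/4 = 37
χ² = Σ (O − E)² / E
  red-flowered: (38 − 37)² / 37 = 0.0270
  pink-flowered: (73 − 74)² / 74 = 0.0135
  white-flowered: (37 − 37)² / 37 = 0.0000
χ² = 0.0270 + 0.0135 + 0.0000 = 0.0405 ≈ 0.041
Degrees of freedom = 3 − 1 = 2; critical value at α = 0.05 is 5.991.
Since 0.041 < 5.991, we fail to reject the null hypothesis — the data are consistent with the 1:2:1 ratio.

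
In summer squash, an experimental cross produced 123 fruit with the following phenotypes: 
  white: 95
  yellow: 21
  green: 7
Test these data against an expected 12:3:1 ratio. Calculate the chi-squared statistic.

Expected counts for N = 123 under a 12:3:1 ratio (total parts = 16):
  white: 123 × 12/16 = 92.25
  yellow: 123 × 3/16 = 23.0625
  green: 123 × 1/16 = 7.6875
χ² = Σ (O − E)² / E
  white: (95 − 92.25)² / 92.25 = 0.0820
  yellow: (21 − 23.0625)² / 23.0625 = 0.1845
  green: (7 − 7.6875)² / 7.6875 = 0.0615
χ² = 0.0820 + 0.1845 + 0.0615 = 0.328

0.328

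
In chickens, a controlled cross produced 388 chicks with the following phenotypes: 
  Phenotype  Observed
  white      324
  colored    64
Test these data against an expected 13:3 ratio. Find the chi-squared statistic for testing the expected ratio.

Under the 13:3 hypothesis (Σ ratio = 16, N = 388):
  white: 388 × 13/16 = 315.25
  colored: 388 × 3/16 = 72.75
χ² = Σ (O − E)² / E
  white: (324 − 315.25)² / 315.25 = 0.2429
  colored: (64 − 72.75)² / 72.75 = 1.0524
χ² = 0.2429 + 1.0524 = 1.2953 ≈ 1.295

1.295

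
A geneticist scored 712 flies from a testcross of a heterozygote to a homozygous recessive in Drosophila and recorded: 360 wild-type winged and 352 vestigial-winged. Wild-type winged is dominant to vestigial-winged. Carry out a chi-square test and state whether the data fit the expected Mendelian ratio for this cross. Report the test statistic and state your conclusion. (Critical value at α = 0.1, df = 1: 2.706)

0.090; consistent

A testcross of a heterozygote (Aa × aa) gives a 1:1 phenotypic ratio.
Total ratio parts = 2. Expected numbers out of 712:
  wild-type winged: 712 × 1/2 = 356
  vestigial-winged: 712 × 1/2 = 356
χ² = Σ (O − E)² / E
  wild-type winged: (360 − 356)² / 356 = 0.0449
  vestigial-winged: (352 − 356)² / 356 = 0.0449
χ² = 0.0449 + 0.0449 = 0.0898 ≈ 0.090
Degrees of freedom = 2 − 1 = 1; critical value at α = 0.1 is 2.706.
Since 0.090 < 2.706, we fail to reject the null hypothesis — the data are consistent with the 1:1 ratio.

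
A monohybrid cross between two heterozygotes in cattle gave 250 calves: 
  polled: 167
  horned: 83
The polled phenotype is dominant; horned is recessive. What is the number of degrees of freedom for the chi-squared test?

1

For a monohybrid cross between heterozygotes with complete dominance, the expected phenotypic ratio is 3:1.
A goodness-of-fit test with 2 phenotype classes has df = 2 − 1 = 1.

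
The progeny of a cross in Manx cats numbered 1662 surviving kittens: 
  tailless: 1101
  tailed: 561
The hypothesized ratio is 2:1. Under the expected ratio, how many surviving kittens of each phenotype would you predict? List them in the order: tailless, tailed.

Expected counts for N = 1662 under a 2:1 ratio (total parts = 3):
  tailless: 1662 × 2/3 = 1108
  tailed: 1662 × 1/3 = 554

1108, 554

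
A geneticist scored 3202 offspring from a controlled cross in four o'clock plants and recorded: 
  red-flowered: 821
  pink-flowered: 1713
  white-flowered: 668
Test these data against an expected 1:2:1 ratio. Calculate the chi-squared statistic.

The 1:2:1 ratio has 4 parts, so with N = 3202 the expected counts are:
  red-flowered: 3202 × 1/4 = 800.5
  pink-flowered: 3202 × 2/4 = 1601
  white-flowered: 3202 × 1/4 = 800.5
χ² = Σ (O − E)² / E
  red-flowered: (821 − 800.5)² / 800.5 = 0.5250
  pink-flowered: (1713 − 1601)² / 1601 = 7.8351
  white-flowered: (668 − 800.5)² / 800.5 = 21.9316
χ² = 0.5250 + 7.8351 + 21.9316 = 30.2917 ≈ 30.292

30.292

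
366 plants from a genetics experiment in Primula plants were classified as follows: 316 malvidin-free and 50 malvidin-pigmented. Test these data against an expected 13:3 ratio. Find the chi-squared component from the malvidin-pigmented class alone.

5.055

Total ratio parts = 16. Expected numbers out of 366:
  malvidin-free: 366 × 13/16 = 297.375
  malvidin-pigmented: 366 × 3/16 = 68.625
Contribution of malvidin-pigmented: (50 − 68.625)² / 68.625 = 5.0549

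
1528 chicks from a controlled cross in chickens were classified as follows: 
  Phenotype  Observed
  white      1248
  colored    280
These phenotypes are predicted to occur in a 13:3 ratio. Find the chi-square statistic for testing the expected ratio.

0.182

The 13:3 ratio has 16 parts, so with N = 1528 the expected counts are:
  white: 1528 × 13/16 = 1241.5
  colored: 1528 × 3/16 = 286.5
χ² = Σ (O − E)² / E
  white: (1248 − 1241.5)² / 1241.5 = 0.0340
  colored: (280 − 286.5)² / 286.5 = 0.1475
χ² = 0.0340 + 0.1475 = 0.1815 ≈ 0.182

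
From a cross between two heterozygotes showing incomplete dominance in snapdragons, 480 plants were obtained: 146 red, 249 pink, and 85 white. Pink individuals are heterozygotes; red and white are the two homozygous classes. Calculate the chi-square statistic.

With incomplete dominance, a heterozygote × heterozygote cross gives a 1:2:1 phenotypic ratio.
Total ratio parts = 4. Expected numbers out of 480:
  red: 480 × 1/4 = 120
  pink: 480 × 2/4 = 240
  white: 480 × 1/4 = 120
χ² = Σ (O − E)² / E
  red: (146 − 120)² / 120 = 5.6333
  pink: (249 − 240)² / 240 = 0.3375
  white: (85 − 120)² / 120 = 10.2083
χ² = 5.6333 + 0.3375 + 10.2083 = 16.1791 ≈ 16.179

16.179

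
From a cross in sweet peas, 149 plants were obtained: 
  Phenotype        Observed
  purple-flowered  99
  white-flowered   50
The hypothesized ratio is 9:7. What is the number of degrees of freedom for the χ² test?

A goodness-of-fit test with 2 phenotype classes has df = 2 − 1 = 1.

1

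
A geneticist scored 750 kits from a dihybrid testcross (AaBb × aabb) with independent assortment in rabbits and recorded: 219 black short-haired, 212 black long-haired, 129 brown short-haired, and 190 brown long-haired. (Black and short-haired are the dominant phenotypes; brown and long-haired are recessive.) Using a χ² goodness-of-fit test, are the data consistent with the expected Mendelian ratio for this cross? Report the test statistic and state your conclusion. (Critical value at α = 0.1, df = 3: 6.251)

A dihybrid testcross with independent assortment gives a 1:1:1:1 ratio.
Under the 1:1:1:1 hypothesis (Σ ratio = 4, N = 750):
  black short-haired: 750 × 1/4 = 187.5
  black long-haired: 750 × 1/4 = 187.5
  brown short-haired: 750 × 1/4 = 187.5
  brown long-haired: 750 × 1/4 = 187.5
χ² = Σ (O − E)² / E
  black short-haired: (219 − 187.5)² / 187.5 = 5.2920
  black long-haired: (212 − 187.5)² / 187.5 = 3.2013
  brown short-haired: (129 − 187.5)² / 187.5 = 18.2520
  brown long-haired: (190 − 187.5)² / 187.5 = 0.0333
χ² = 5.2920 + 3.2013 + 18.2520 + 0.0333 = 26.7786 ≈ 26.779
Degrees of freedom = 4 − 1 = 3; critical value at α = 0.1 is 6.251.
Since 26.779 > 6.251, we reject the null hypothesis — the data do not fit the 1:1:1:1 ratio.

26.779; not consistent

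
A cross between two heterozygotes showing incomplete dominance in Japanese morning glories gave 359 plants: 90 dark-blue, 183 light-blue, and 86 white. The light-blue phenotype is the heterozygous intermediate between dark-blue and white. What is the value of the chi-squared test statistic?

With incomplete dominance, a heterozygote × heterozygote cross gives a 1:2:1 phenotypic ratio.
Expected counts for N = 359 under a 1:2:1 ratio (total parts = 4):
  dark-blue: 359 × 1/4 = 89.75
  light-blue: 359 × 2/4 = 179.5
  white: 359 × 1/4 = 89.75
χ² = Σ (O − E)² / E
  dark-blue: (90 − 89.75)² / 89.75 = 0.0007
  light-blue: (183 − 179.5)² / 179.5 = 0.0682
  white: (86 − 89.75)² / 89.75 = 0.1567
χ² = 0.0007 + 0.0682 + 0.1567 = 0.2256 ≈ 0.226

0.226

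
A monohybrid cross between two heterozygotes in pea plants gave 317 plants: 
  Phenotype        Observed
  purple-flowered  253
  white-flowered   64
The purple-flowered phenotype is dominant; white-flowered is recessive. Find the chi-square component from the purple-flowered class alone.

0.978

For a monohybrid cross between heterozygotes with complete dominance, the expected phenotypic ratio is 3:1.
The 3:1 ratio has 4 parts, so with N = 317 the expected counts are:
  purple-flowered: 317 × 3/4 = 237.75
  white-flowered: 317 × 1/4 = 79.25
Contribution of purple-flowered: (253 − 237.75)² / 237.75 = 0.9782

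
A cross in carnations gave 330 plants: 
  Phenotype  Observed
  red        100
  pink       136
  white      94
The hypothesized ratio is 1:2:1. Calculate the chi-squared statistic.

10.412

Expected counts for N = 330 under a 1:2:1 ratio (total parts = 4):
  red: 330 × 1/4 = 82.5
  pink: 330 × 2/4 = 165
  white: 330 × 1/4 = 82.5
χ² = Σ (O − E)² / E
  red: (100 − 82.5)² / 82.5 = 3.7121
  pink: (136 − 165)² / 165 = 5.0970
  white: (94 − 82.5)² / 82.5 = 1.6030
χ² = 3.7121 + 5.0970 + 1.6030 = 10.4121 ≈ 10.412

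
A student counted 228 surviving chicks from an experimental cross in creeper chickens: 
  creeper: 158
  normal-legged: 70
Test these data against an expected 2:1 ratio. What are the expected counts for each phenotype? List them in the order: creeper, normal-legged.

Expected counts for N = 228 under a 2:1 ratio (total parts = 3):
  creeper: 228 × 2/3 = 152
  normal-legged: 228 × 1/3 = 76

152, 76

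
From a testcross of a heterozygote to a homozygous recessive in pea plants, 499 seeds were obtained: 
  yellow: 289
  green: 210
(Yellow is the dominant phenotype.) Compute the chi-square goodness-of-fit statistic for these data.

12.507

A testcross of a heterozygote (Aa × aa) gives a 1:1 phenotypic ratio.
Total ratio parts = 2. Expected numbers out of 499:
  yellow: 499 × 1/2 = 249.5
  green: 499 × 1/2 = 249.5
χ² = Σ (O − E)² / E
  yellow: (289 − 249.5)² / 249.5 = 6.2535
  green: (210 − 249.5)² / 249.5 = 6.2535
χ² = 6.2535 + 6.2535 = 12.507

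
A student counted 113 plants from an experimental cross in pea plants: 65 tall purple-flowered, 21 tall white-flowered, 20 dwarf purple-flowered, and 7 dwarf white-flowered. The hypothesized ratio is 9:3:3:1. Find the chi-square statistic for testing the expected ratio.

0.101

Under the 9:3:3:1 hypothesis (Σ ratio = 16, N = 113):
  tall purple-flowered: 113 × 9/16 = 63.5625
  tall white-flowered: 113 × 3/16 = 21.1875
  dwarf purple-flowered: 113 × 3/16 = 21.1875
  dwarf white-flowered: 113 × 1/16 = 7.0625
χ² = Σ (O − E)² / E
  tall purple-flowered: (65 − 63.5625)² / 63.5625 = 0.0325
  tall white-flowered: (21 − 21.1875)² / 21.1875 = 0.0017
  dwarf purple-flowered: (20 − 21.1875)² / 21.1875 = 0.0666
  dwarf white-flowered: (7 − 7.0625)² / 7.0625 = 0.0006
χ² = 0.0325 + 0.0017 + 0.0666 + 0.0006 = 0.1014 ≈ 0.101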